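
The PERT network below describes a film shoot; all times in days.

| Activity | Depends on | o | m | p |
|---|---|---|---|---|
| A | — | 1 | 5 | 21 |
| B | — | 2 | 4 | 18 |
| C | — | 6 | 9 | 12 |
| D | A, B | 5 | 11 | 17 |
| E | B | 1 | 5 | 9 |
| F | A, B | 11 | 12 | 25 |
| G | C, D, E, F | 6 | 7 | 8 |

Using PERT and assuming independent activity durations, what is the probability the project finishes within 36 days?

te_A = (1 + 4·5 + 21)/6 = 42/6 = 7; σ²_A = ((21−1)/6)² = 11.111
te_B = (2 + 4·4 + 18)/6 = 36/6 = 6; σ²_B = ((18−2)/6)² = 7.111
te_C = (6 + 4·9 + 12)/6 = 54/6 = 9; σ²_C = ((12−6)/6)² = 1.000
te_D = (5 + 4·11 + 17)/6 = 66/6 = 11; σ²_D = ((17−5)/6)² = 4.000
te_E = (1 + 4·5 + 9)/6 = 30/6 = 5; σ²_E = ((9−1)/6)² = 1.778
te_F = (11 + 4·12 + 25)/6 = 84/6 = 14; σ²_F = ((25−11)/6)² = 5.444
te_G = (6 + 4·7 + 8)/6 = 42/6 = 7; σ²_G = ((8−6)/6)² = 0.111

Forward pass:
ES_A = 0; EF_A = 7
ES_B = 0; EF_B = 6
ES_C = 0; EF_C = 9
ES_D = max(EF_A=7, EF_B=6) = 7; EF_D = 7+11 = 18
ES_E = 6; EF_E = 6+5 = 11
ES_F = max(EF_A=7, EF_B=6) = 7; EF_F = 7+14 = 21
ES_G = max(EF_C=9, EF_D=18, EF_E=11, EF_F=21) = 21; EF_G = 21+7 = 28
Expected project duration μ = 28 days. Critical path: A → F → G.

Variance along critical path = 11.111 + 5.444 + 0.111 = 16.667; σ = √16.667 = 4.082 days.
Z = (36 − 28) / 4.082 = 1.960
P(T ≤ 36) = Φ(1.960) ≈ 0.975

0.975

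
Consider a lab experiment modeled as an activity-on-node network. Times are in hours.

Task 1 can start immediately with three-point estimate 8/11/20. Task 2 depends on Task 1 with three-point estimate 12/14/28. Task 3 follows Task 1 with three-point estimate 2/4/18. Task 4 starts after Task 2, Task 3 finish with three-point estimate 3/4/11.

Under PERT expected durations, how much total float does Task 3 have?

te_Task 1 = (8 + 4·11 + 20)/6 = 72/6 = 12
te_Task 2 = (12 + 4·14 + 28)/6 = 96/6 = 16
te_Task 3 = (2 + 4·4 + 18)/6 = 36/6 = 6
te_Task 4 = (3 + 4·4 + 11)/6 = 30/6 = 5

Forward pass:
ES_Task 1 = 0; EF_Task 1 = 12
ES_Task 2 = 12; EF_Task 2 = 12+16 = 28
ES_Task 3 = 12; EF_Task 3 = 12+6 = 18
ES_Task 4 = max(EF_Task 2=28, EF_Task 3=18) = 28; EF_Task 4 = 28+5 = 33
Expected project duration μ = 33 hours. Critical path: Task 1 → Task 2 → Task 4.

Backward pass:
LF_Task 4 = 33; LS_Task 4 = 33−5 = 28
LF_Task 3 = LS_Task 4 = 28; LS_Task 3 = 28−6 = 22
LF_Task 2 = LS_Task 4 = 28; LS_Task 2 = 28−16 = 12
LF_Task 1 = min(LS_Task 2=12, LS_Task 3=22) = 12; LS_Task 1 = 12−12 = 0
Slack_Task 3 = LS_Task 3 − ES_Task 3 = 22 − 12 = 10

10 hours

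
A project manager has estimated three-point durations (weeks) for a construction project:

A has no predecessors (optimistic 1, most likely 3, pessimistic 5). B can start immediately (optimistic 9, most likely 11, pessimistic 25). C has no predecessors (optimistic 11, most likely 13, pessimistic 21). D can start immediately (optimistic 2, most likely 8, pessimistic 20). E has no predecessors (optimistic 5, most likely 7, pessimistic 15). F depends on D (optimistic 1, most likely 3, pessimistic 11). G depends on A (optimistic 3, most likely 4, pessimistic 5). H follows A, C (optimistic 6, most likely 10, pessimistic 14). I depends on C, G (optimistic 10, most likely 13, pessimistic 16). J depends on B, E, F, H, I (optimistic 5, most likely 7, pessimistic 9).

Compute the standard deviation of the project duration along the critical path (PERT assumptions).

2.05 weeks

te_A = (1 + 4·3 + 5)/6 = 18/6 = 3; σ²_A = ((5−1)/6)² = 0.444
te_B = (9 + 4·11 + 25)/6 = 78/6 = 13; σ²_B = ((25−9)/6)² = 7.111
te_C = (11 + 4·13 + 21)/6 = 84/6 = 14; σ²_C = ((21−11)/6)² = 2.778
te_D = (2 + 4·8 + 20)/6 = 54/6 = 9; σ²_D = ((20−2)/6)² = 9.000
te_E = (5 + 4·7 + 15)/6 = 48/6 = 8; σ²_E = ((15−5)/6)² = 2.778
te_F = (1 + 4·3 + 11)/6 = 24/6 = 4; σ²_F = ((11−1)/6)² = 2.778
te_G = (3 + 4·4 + 5)/6 = 24/6 = 4; σ²_G = ((5−3)/6)² = 0.111
te_H = (6 + 4·10 + 14)/6 = 60/6 = 10; σ²_H = ((14−6)/6)² = 1.778
te_I = (10 + 4·13 + 16)/6 = 78/6 = 13; σ²_I = ((16−10)/6)² = 1.000
te_J = (5 + 4·7 + 9)/6 = 42/6 = 7; σ²_J = ((9−5)/6)² = 0.444

Forward pass:
ES_A = 0; EF_A = 3
ES_B = 0; EF_B = 13
ES_C = 0; EF_C = 14
ES_D = 0; EF_D = 9
ES_E = 0; EF_E = 8
ES_F = 9; EF_F = 9+4 = 13
ES_G = 3; EF_G = 3+4 = 7
ES_H = max(EF_A=3, EF_C=14) = 14; EF_H = 14+10 = 24
ES_I = max(EF_C=14, EF_G=7) = 14; EF_I = 14+13 = 27
ES_J = max(EF_B=13, EF_E=8, EF_F=13, EF_H=24, EF_I=27) = 27; EF_J = 27+7 = 34
Expected project duration μ = 34 weeks. Critical path: C → I → J.

Variance along critical path = 2.778 + 1.000 + 0.444 = 4.222
σ = √4.222 = 2.055 weeks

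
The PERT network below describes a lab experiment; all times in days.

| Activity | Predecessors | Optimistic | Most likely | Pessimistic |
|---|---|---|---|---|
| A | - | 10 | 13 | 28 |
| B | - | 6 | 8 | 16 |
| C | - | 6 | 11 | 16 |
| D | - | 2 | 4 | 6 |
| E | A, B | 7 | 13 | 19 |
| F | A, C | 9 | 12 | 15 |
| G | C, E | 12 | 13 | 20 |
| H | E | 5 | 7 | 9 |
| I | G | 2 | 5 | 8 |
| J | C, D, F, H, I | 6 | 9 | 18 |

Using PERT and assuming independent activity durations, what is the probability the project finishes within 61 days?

te_A = (10 + 4·13 + 28)/6 = 90/6 = 15; σ²_A = ((28−10)/6)² = 9.000
te_B = (6 + 4·8 + 16)/6 = 54/6 = 9; σ²_B = ((16−6)/6)² = 2.778
te_C = (6 + 4·11 + 16)/6 = 66/6 = 11; σ²_C = ((16−6)/6)² = 2.778
te_D = (2 + 4·4 + 6)/6 = 24/6 = 4; σ²_D = ((6−2)/6)² = 0.444
te_E = (7 + 4·13 + 19)/6 = 78/6 = 13; σ²_E = ((19−7)/6)² = 4.000
te_F = (9 + 4·12 + 15)/6 = 72/6 = 12; σ²_F = ((15−9)/6)² = 1.000
te_G = (12 + 4·13 + 20)/6 = 84/6 = 14; σ²_G = ((20−12)/6)² = 1.778
te_H = (5 + 4·7 + 9)/6 = 42/6 = 7; σ²_H = ((9−5)/6)² = 0.444
te_I = (2 + 4·5 + 8)/6 = 30/6 = 5; σ²_I = ((8−2)/6)² = 1.000
te_J = (6 + 4·9 + 18)/6 = 60/6 = 10; σ²_J = ((18−6)/6)² = 4.000

Forward pass:
ES_A = 0; EF_A = 15
ES_B = 0; EF_B = 9
ES_C = 0; EF_C = 11
ES_D = 0; EF_D = 4
ES_E = max(EF_A=15, EF_B=9) = 15; EF_E = 15+13 = 28
ES_F = max(EF_A=15, EF_C=11) = 15; EF_F = 15+12 = 27
ES_G = max(EF_C=11, EF_E=28) = 28; EF_G = 28+14 = 42
ES_H = 28; EF_H = 28+7 = 35
ES_I = 42; EF_I = 42+5 = 47
ES_J = max(EF_C=11, EF_D=4, EF_F=27, EF_H=35, EF_I=47) = 47; EF_J = 47+10 = 57
Expected project duration μ = 57 days. Critical path: A → E → G → I → J.

Variance along critical path = 9.000 + 4.000 + 1.778 + 1.000 + 4.000 = 19.778; σ = √19.778 = 4.447 days.
Z = (61 − 57) / 4.447 = 0.899
P(T ≤ 61) = Φ(0.899) ≈ 0.816

0.816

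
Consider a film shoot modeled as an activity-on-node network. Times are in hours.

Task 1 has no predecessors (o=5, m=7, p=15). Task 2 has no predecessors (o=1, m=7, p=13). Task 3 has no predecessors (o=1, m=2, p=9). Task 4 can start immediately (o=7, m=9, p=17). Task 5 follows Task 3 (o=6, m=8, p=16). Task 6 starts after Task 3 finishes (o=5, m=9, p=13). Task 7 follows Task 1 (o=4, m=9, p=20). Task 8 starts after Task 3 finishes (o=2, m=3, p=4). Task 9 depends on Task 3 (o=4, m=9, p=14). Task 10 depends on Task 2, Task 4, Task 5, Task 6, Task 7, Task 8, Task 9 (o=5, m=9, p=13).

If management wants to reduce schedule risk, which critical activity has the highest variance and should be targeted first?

Task 7

te_Task 1 = (5 + 4·7 + 15)/6 = 48/6 = 8; σ²_Task 1 = ((15−5)/6)² = 2.778
te_Task 2 = (1 + 4·7 + 13)/6 = 42/6 = 7; σ²_Task 2 = ((13−1)/6)² = 4.000
te_Task 3 = (1 + 4·2 + 9)/6 = 18/6 = 3; σ²_Task 3 = ((9−1)/6)² = 1.778
te_Task 4 = (7 + 4·9 + 17)/6 = 60/6 = 10; σ²_Task 4 = ((17−7)/6)² = 2.778
te_Task 5 = (6 + 4·8 + 16)/6 = 54/6 = 9; σ²_Task 5 = ((16−6)/6)² = 2.778
te_Task 6 = (5 + 4·9 + 13)/6 = 54/6 = 9; σ²_Task 6 = ((13−5)/6)² = 1.778
te_Task 7 = (4 + 4·9 + 20)/6 = 60/6 = 10; σ²_Task 7 = ((20−4)/6)² = 7.111
te_Task 8 = (2 + 4·3 + 4)/6 = 18/6 = 3; σ²_Task 8 = ((4−2)/6)² = 0.111
te_Task 9 = (4 + 4·9 + 14)/6 = 54/6 = 9; σ²_Task 9 = ((14−4)/6)² = 2.778
te_Task 10 = (5 + 4·9 + 13)/6 = 54/6 = 9; σ²_Task 10 = ((13−5)/6)² = 1.778

Forward pass:
ES_Task 1 = 0; EF_Task 1 = 8
ES_Task 2 = 0; EF_Task 2 = 7
ES_Task 3 = 0; EF_Task 3 = 3
ES_Task 4 = 0; EF_Task 4 = 10
ES_Task 5 = 3; EF_Task 5 = 3+9 = 12
ES_Task 6 = 3; EF_Task 6 = 3+9 = 12
ES_Task 7 = 8; EF_Task 7 = 8+10 = 18
ES_Task 8 = 3; EF_Task 8 = 3+3 = 6
ES_Task 9 = 3; EF_Task 9 = 3+9 = 12
ES_Task 10 = max(EF_Task 2=7, EF_Task 4=10, EF_Task 5=12, EF_Task 6=12, EF_Task 7=18, EF_Task 8=6, EF_Task 9=12) = 18; EF_Task 10 = 18+9 = 27
Expected project duration μ = 27 hours. Critical path: Task 1 → Task 7 → Task 10.

Variances on critical path: σ²_Task 1=2.778, σ²_Task 7=7.111, σ²_Task 10=1.778.
Largest is σ²_Task 7 = 7.111.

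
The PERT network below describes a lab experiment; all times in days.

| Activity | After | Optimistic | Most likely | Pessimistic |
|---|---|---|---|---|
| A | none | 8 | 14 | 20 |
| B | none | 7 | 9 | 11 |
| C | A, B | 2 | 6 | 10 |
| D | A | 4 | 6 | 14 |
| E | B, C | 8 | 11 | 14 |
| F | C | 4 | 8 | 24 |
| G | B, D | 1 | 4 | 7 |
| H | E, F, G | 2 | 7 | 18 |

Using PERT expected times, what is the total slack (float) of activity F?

1 days

te_A = (8 + 4·14 + 20)/6 = 84/6 = 14
te_B = (7 + 4·9 + 11)/6 = 54/6 = 9
te_C = (2 + 4·6 + 10)/6 = 36/6 = 6
te_D = (4 + 4·6 + 14)/6 = 42/6 = 7
te_E = (8 + 4·11 + 14)/6 = 66/6 = 11
te_F = (4 + 4·8 + 24)/6 = 60/6 = 10
te_G = (1 + 4·4 + 7)/6 = 24/6 = 4
te_H = (2 + 4·7 + 18)/6 = 48/6 = 8

Forward pass:
ES_A = 0; EF_A = 14
ES_B = 0; EF_B = 9
ES_C = max(EF_A=14, EF_B=9) = 14; EF_C = 14+6 = 20
ES_D = 14; EF_D = 14+7 = 21
ES_E = max(EF_B=9, EF_C=20) = 20; EF_E = 20+11 = 31
ES_F = 20; EF_F = 20+10 = 30
ES_G = max(EF_B=9, EF_D=21) = 21; EF_G = 21+4 = 25
ES_H = max(EF_E=31, EF_F=30, EF_G=25) = 31; EF_H = 31+8 = 39
Expected project duration μ = 39 days. Critical path: A → C → E → H.

Backward pass:
LF_H = 39; LS_H = 39−8 = 31
LF_G = LS_H = 31; LS_G = 31−4 = 27
LF_F = LS_H = 31; LS_F = 31−10 = 21
LF_E = LS_H = 31; LS_E = 31−11 = 20
LF_D = LS_G = 27; LS_D = 27−7 = 20
LF_C = min(LS_E=20, LS_F=21) = 20; LS_C = 20−6 = 14
LF_B = min(LS_C=14, LS_E=20, LS_G=27) = 14; LS_B = 14−9 = 5
LF_A = min(LS_C=14, LS_D=20) = 14; LS_A = 14−14 = 0
Slack_F = LS_F − ES_F = 21 − 20 = 1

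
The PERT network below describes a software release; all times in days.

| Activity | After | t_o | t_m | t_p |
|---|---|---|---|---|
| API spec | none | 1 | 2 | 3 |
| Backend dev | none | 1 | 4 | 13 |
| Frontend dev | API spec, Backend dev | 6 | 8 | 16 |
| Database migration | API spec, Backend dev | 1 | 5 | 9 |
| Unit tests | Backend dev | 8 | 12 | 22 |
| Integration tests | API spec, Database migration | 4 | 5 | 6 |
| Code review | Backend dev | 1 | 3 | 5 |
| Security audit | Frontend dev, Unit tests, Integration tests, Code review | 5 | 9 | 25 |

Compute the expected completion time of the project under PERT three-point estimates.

te_API spec = (1 + 4·2 + 3)/6 = 12/6 = 2
te_Backend dev = (1 + 4·4 + 13)/6 = 30/6 = 5
te_Frontend dev = (6 + 4·8 + 16)/6 = 54/6 = 9
te_Database migration = (1 + 4·5 + 9)/6 = 30/6 = 5
te_Unit tests = (8 + 4·12 + 22)/6 = 78/6 = 13
te_Integration tests = (4 + 4·5 + 6)/6 = 30/6 = 5
te_Code review = (1 + 4·3 + 5)/6 = 18/6 = 3
te_Security audit = (5 + 4·9 + 25)/6 = 66/6 = 11

Forward pass:
ES_API spec = 0; EF_API spec = 2
ES_Backend dev = 0; EF_Backend dev = 5
ES_Frontend dev = max(EF_API spec=2, EF_Backend dev=5) = 5; EF_Frontend dev = 5+9 = 14
ES_Database migration = max(EF_API spec=2, EF_Backend dev=5) = 5; EF_Database migration = 5+5 = 10
ES_Unit tests = 5; EF_Unit tests = 5+13 = 18
ES_Integration tests = max(EF_API spec=2, EF_Database migration=10) = 10; EF_Integration tests = 10+5 = 15
ES_Code review = 5; EF_Code review = 5+3 = 8
ES_Security audit = max(EF_Frontend dev=14, EF_Unit tests=18, EF_Integration tests=15, EF_Code review=8) = 18; EF_Security audit = 18+11 = 29
Expected project duration μ = 29 days. Critical path: Backend dev → Unit tests → Security audit.

29 days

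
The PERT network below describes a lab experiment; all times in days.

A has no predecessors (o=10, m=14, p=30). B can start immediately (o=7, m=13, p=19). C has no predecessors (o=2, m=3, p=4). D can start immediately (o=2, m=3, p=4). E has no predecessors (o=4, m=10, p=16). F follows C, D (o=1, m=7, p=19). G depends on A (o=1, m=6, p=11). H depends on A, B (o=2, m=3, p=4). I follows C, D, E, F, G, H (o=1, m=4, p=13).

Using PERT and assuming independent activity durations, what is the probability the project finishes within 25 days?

0.318

te_A = (10 + 4·14 + 30)/6 = 96/6 = 16; σ²_A = ((30−10)/6)² = 11.111
te_B = (7 + 4·13 + 19)/6 = 78/6 = 13; σ²_B = ((19−7)/6)² = 4.000
te_C = (2 + 4·3 + 4)/6 = 18/6 = 3; σ²_C = ((4−2)/6)² = 0.111
te_D = (2 + 4·3 + 4)/6 = 18/6 = 3; σ²_D = ((4−2)/6)² = 0.111
te_E = (4 + 4·10 + 16)/6 = 60/6 = 10; σ²_E = ((16−4)/6)² = 4.000
te_F = (1 + 4·7 + 19)/6 = 48/6 = 8; σ²_F = ((19−1)/6)² = 9.000
te_G = (1 + 4·6 + 11)/6 = 36/6 = 6; σ²_G = ((11−1)/6)² = 2.778
te_H = (2 + 4·3 + 4)/6 = 18/6 = 3; σ²_H = ((4−2)/6)² = 0.111
te_I = (1 + 4·4 + 13)/6 = 30/6 = 5; σ²_I = ((13−1)/6)² = 4.000

Forward pass:
ES_A = 0; EF_A = 16
ES_B = 0; EF_B = 13
ES_C = 0; EF_C = 3
ES_D = 0; EF_D = 3
ES_E = 0; EF_E = 10
ES_F = max(EF_C=3, EF_D=3) = 3; EF_F = 3+8 = 11
ES_G = 16; EF_G = 16+6 = 22
ES_H = max(EF_A=16, EF_B=13) = 16; EF_H = 16+3 = 19
ES_I = max(EF_C=3, EF_D=3, EF_E=10, EF_F=11, EF_G=22, EF_H=19) = 22; EF_I = 22+5 = 27
Expected project duration μ = 27 days. Critical path: A → G → I.

Variance along critical path = 11.111 + 2.778 + 4.000 = 17.889; σ = √17.889 = 4.230 days.
Z = (25 − 27) / 4.230 = -0.473
P(T ≤ 25) = Φ(-0.473) ≈ 0.318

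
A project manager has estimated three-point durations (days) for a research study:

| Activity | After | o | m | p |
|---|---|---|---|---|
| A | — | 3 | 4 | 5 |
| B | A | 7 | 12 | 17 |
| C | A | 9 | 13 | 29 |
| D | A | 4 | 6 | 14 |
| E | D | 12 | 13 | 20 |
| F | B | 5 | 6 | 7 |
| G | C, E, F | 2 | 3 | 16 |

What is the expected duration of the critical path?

30 days

te_A = (3 + 4·4 + 5)/6 = 24/6 = 4
te_B = (7 + 4·12 + 17)/6 = 72/6 = 12
te_C = (9 + 4·13 + 29)/6 = 90/6 = 15
te_D = (4 + 4·6 + 14)/6 = 42/6 = 7
te_E = (12 + 4·13 + 20)/6 = 84/6 = 14
te_F = (5 + 4·6 + 7)/6 = 36/6 = 6
te_G = (2 + 4·3 + 16)/6 = 30/6 = 5

Forward pass:
ES_A = 0; EF_A = 4
ES_B = 4; EF_B = 4+12 = 16
ES_C = 4; EF_C = 4+15 = 19
ES_D = 4; EF_D = 4+7 = 11
ES_E = 11; EF_E = 11+14 = 25
ES_F = 16; EF_F = 16+6 = 22
ES_G = max(EF_C=19, EF_E=25, EF_F=22) = 25; EF_G = 25+5 = 30
Expected project duration μ = 30 days. Critical path: A → D → E → G.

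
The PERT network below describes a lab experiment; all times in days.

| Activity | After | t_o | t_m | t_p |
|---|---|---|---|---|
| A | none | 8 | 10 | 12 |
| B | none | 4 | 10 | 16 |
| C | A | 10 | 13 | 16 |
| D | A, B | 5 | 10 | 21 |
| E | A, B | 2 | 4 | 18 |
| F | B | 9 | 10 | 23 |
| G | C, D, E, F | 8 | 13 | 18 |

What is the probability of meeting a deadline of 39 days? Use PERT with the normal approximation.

te_A = (8 + 4·10 + 12)/6 = 60/6 = 10; σ²_A = ((12−8)/6)² = 0.444
te_B = (4 + 4·10 + 16)/6 = 60/6 = 10; σ²_B = ((16−4)/6)² = 4.000
te_C = (10 + 4·13 + 16)/6 = 78/6 = 13; σ²_C = ((16−10)/6)² = 1.000
te_D = (5 + 4·10 + 21)/6 = 66/6 = 11; σ²_D = ((21−5)/6)² = 7.111
te_E = (2 + 4·4 + 18)/6 = 36/6 = 6; σ²_E = ((18−2)/6)² = 7.111
te_F = (9 + 4·10 + 23)/6 = 72/6 = 12; σ²_F = ((23−9)/6)² = 5.444
te_G = (8 + 4·13 + 18)/6 = 78/6 = 13; σ²_G = ((18−8)/6)² = 2.778

Forward pass:
ES_A = 0; EF_A = 10
ES_B = 0; EF_B = 10
ES_C = 10; EF_C = 10+13 = 23
ES_D = max(EF_A=10, EF_B=10) = 10; EF_D = 10+11 = 21
ES_E = max(EF_A=10, EF_B=10) = 10; EF_E = 10+6 = 16
ES_F = 10; EF_F = 10+12 = 22
ES_G = max(EF_C=23, EF_D=21, EF_E=16, EF_F=22) = 23; EF_G = 23+13 = 36
Expected project duration μ = 36 days. Critical path: A → C → G.

Variance along critical path = 0.444 + 1.000 + 2.778 = 4.222; σ = √4.222 = 2.055 days.
Z = (39 − 36) / 2.055 = 1.460
P(T ≤ 39) = Φ(1.460) ≈ 0.928

0.928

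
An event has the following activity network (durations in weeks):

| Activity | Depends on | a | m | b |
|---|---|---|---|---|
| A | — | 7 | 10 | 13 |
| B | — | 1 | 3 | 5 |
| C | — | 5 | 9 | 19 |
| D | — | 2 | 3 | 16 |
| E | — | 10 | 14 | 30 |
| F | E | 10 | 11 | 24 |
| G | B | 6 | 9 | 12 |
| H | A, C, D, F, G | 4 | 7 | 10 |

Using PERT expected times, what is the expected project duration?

te_A = (7 + 4·10 + 13)/6 = 60/6 = 10
te_B = (1 + 4·3 + 5)/6 = 18/6 = 3
te_C = (5 + 4·9 + 19)/6 = 60/6 = 10
te_D = (2 + 4·3 + 16)/6 = 30/6 = 5
te_E = (10 + 4·14 + 30)/6 = 96/6 = 16
te_F = (10 + 4·11 + 24)/6 = 78/6 = 13
te_G = (6 + 4·9 + 12)/6 = 54/6 = 9
te_H = (4 + 4·7 + 10)/6 = 42/6 = 7

Forward pass:
ES_A = 0; EF_A = 10
ES_B = 0; EF_B = 3
ES_C = 0; EF_C = 10
ES_D = 0; EF_D = 5
ES_E = 0; EF_E = 16
ES_F = 16; EF_F = 16+13 = 29
ES_G = 3; EF_G = 3+9 = 12
ES_H = max(EF_A=10, EF_C=10, EF_D=5, EF_F=29, EF_G=12) = 29; EF_H = 29+7 = 36
Expected project duration μ = 36 weeks. Critical path: E → F → H.

36 weeks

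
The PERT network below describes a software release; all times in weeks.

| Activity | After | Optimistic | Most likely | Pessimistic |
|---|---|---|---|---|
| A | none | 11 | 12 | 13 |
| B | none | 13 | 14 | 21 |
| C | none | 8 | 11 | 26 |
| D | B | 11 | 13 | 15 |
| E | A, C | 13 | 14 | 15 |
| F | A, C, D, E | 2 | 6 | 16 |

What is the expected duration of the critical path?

te_A = (11 + 4·12 + 13)/6 = 72/6 = 12
te_B = (13 + 4·14 + 21)/6 = 90/6 = 15
te_C = (8 + 4·11 + 26)/6 = 78/6 = 13
te_D = (11 + 4·13 + 15)/6 = 78/6 = 13
te_E = (13 + 4·14 + 15)/6 = 84/6 = 14
te_F = (2 + 4·6 + 16)/6 = 42/6 = 7

Forward pass:
ES_A = 0; EF_A = 12
ES_B = 0; EF_B = 15
ES_C = 0; EF_C = 13
ES_D = 15; EF_D = 15+13 = 28
ES_E = max(EF_A=12, EF_C=13) = 13; EF_E = 13+14 = 27
ES_F = max(EF_A=12, EF_C=13, EF_D=28, EF_E=27) = 28; EF_F = 28+7 = 35
Expected project duration μ = 35 weeks. Critical path: B → D → F.

35 weeks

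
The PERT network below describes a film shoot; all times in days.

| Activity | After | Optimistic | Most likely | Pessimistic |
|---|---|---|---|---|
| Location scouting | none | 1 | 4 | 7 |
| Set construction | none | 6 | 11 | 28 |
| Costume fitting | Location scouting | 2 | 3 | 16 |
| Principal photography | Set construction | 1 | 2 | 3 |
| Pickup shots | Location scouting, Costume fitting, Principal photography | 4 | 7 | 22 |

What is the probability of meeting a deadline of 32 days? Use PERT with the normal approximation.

te_Location scouting = (1 + 4·4 + 7)/6 = 24/6 = 4; σ²_Location scouting = ((7−1)/6)² = 1.000
te_Set construction = (6 + 4·11 + 28)/6 = 78/6 = 13; σ²_Set construction = ((28−6)/6)² = 13.444
te_Costume fitting = (2 + 4·3 + 16)/6 = 30/6 = 5; σ²_Costume fitting = ((16−2)/6)² = 5.444
te_Principal photography = (1 + 4·2 + 3)/6 = 12/6 = 2; σ²_Principal photography = ((3−1)/6)² = 0.111
te_Pickup shots = (4 + 4·7 + 22)/6 = 54/6 = 9; σ²_Pickup shots = ((22−4)/6)² = 9.000

Forward pass:
ES_Location scouting = 0; EF_Location scouting = 4
ES_Set construction = 0; EF_Set construction = 13
ES_Costume fitting = 4; EF_Costume fitting = 4+5 = 9
ES_Principal photography = 13; EF_Principal photography = 13+2 = 15
ES_Pickup shots = max(EF_Location scouting=4, EF_Costume fitting=9, EF_Principal photography=15) = 15; EF_Pickup shots = 15+9 = 24
Expected project duration μ = 24 days. Critical path: Set construction → Principal photography → Pickup shots.

Variance along critical path = 13.444 + 0.111 + 9.000 = 22.556; σ = √22.556 = 4.749 days.
Z = (32 − 24) / 4.749 = 1.684
P(T ≤ 32) = Φ(1.684) ≈ 0.954

0.954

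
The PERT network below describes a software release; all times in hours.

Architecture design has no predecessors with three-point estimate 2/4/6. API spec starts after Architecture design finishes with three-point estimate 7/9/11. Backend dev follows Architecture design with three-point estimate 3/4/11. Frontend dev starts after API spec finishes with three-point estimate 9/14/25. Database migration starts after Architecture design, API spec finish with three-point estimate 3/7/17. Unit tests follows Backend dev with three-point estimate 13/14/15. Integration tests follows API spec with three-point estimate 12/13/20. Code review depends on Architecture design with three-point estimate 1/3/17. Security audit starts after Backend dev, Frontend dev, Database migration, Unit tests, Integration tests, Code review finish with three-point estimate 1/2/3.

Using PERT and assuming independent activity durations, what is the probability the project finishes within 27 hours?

te_Architecture design = (2 + 4·4 + 6)/6 = 24/6 = 4; σ²_Architecture design = ((6−2)/6)² = 0.444
te_API spec = (7 + 4·9 + 11)/6 = 54/6 = 9; σ²_API spec = ((11−7)/6)² = 0.444
te_Backend dev = (3 + 4·4 + 11)/6 = 30/6 = 5; σ²_Backend dev = ((11−3)/6)² = 1.778
te_Frontend dev = (9 + 4·14 + 25)/6 = 90/6 = 15; σ²_Frontend dev = ((25−9)/6)² = 7.111
te_Database migration = (3 + 4·7 + 17)/6 = 48/6 = 8; σ²_Database migration = ((17−3)/6)² = 5.444
te_Unit tests = (13 + 4·14 + 15)/6 = 84/6 = 14; σ²_Unit tests = ((15−13)/6)² = 0.111
te_Integration tests = (12 + 4·13 + 20)/6 = 84/6 = 14; σ²_Integration tests = ((20−12)/6)² = 1.778
te_Code review = (1 + 4·3 + 17)/6 = 30/6 = 5; σ²_Code review = ((17−1)/6)² = 7.111
te_Security audit = (1 + 4·2 + 3)/6 = 12/6 = 2; σ²_Security audit = ((3−1)/6)² = 0.111

Forward pass:
ES_Architecture design = 0; EF_Architecture design = 4
ES_API spec = 4; EF_API spec = 4+9 = 13
ES_Backend dev = 4; EF_Backend dev = 4+5 = 9
ES_Frontend dev = 13; EF_Frontend dev = 13+15 = 28
ES_Database migration = max(EF_Architecture design=4, EF_API spec=13) = 13; EF_Database migration = 13+8 = 21
ES_Unit tests = 9; EF_Unit tests = 9+14 = 23
ES_Integration tests = 13; EF_Integration tests = 13+14 = 27
ES_Code review = 4; EF_Code review = 4+5 = 9
ES_Security audit = max(EF_Backend dev=9, EF_Frontend dev=28, EF_Database migration=21, EF_Unit tests=23, EF_Integration tests=27, EF_Code review=9) = 28; EF_Security audit = 28+2 = 30
Expected project duration μ = 30 hours. Critical path: Architecture design → API spec → Frontend dev → Security audit.

Variance along critical path = 0.444 + 0.444 + 7.111 + 0.111 = 8.111; σ = √8.111 = 2.848 hours.
Z = (27 − 30) / 2.848 = -1.053
P(T ≤ 27) = Φ(-1.053) ≈ 0.146

0.146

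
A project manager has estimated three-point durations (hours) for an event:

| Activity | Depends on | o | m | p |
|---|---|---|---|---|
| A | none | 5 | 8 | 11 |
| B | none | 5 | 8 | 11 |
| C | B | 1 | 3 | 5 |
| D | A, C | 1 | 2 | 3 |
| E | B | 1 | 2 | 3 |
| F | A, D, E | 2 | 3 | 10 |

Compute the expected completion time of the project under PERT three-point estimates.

17 hours

te_A = (5 + 4·8 + 11)/6 = 48/6 = 8
te_B = (5 + 4·8 + 11)/6 = 48/6 = 8
te_C = (1 + 4·3 + 5)/6 = 18/6 = 3
te_D = (1 + 4·2 + 3)/6 = 12/6 = 2
te_E = (1 + 4·2 + 3)/6 = 12/6 = 2
te_F = (2 + 4·3 + 10)/6 = 24/6 = 4

Forward pass:
ES_A = 0; EF_A = 8
ES_B = 0; EF_B = 8
ES_C = 8; EF_C = 8+3 = 11
ES_D = max(EF_A=8, EF_C=11) = 11; EF_D = 11+2 = 13
ES_E = 8; EF_E = 8+2 = 10
ES_F = max(EF_A=8, EF_D=13, EF_E=10) = 13; EF_F = 13+4 = 17
Expected project duration μ = 17 hours. Critical path: B → C → D → F.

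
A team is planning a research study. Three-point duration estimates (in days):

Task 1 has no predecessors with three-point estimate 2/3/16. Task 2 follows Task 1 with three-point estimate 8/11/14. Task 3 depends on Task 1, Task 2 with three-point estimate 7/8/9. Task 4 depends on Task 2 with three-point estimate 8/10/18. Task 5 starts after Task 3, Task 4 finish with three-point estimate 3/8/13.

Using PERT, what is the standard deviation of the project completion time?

te_Task 1 = (2 + 4·3 + 16)/6 = 30/6 = 5; σ²_Task 1 = ((16−2)/6)² = 5.444
te_Task 2 = (8 + 4·11 + 14)/6 = 66/6 = 11; σ²_Task 2 = ((14−8)/6)² = 1.000
te_Task 3 = (7 + 4·8 + 9)/6 = 48/6 = 8; σ²_Task 3 = ((9−7)/6)² = 0.111
te_Task 4 = (8 + 4·10 + 18)/6 = 66/6 = 11; σ²_Task 4 = ((18−8)/6)² = 2.778
te_Task 5 = (3 + 4·8 + 13)/6 = 48/6 = 8; σ²_Task 5 = ((13−3)/6)² = 2.778

Forward pass:
ES_Task 1 = 0; EF_Task 1 = 5
ES_Task 2 = 5; EF_Task 2 = 5+11 = 16
ES_Task 3 = max(EF_Task 1=5, EF_Task 2=16) = 16; EF_Task 3 = 16+8 = 24
ES_Task 4 = 16; EF_Task 4 = 16+11 = 27
ES_Task 5 = max(EF_Task 3=24, EF_Task 4=27) = 27; EF_Task 5 = 27+8 = 35
Expected project duration μ = 35 days. Critical path: Task 1 → Task 2 → Task 4 → Task 5.

Variance along critical path = 5.444 + 1.000 + 2.778 + 2.778 = 12.000
σ = √12.000 = 3.464 days

3.46 days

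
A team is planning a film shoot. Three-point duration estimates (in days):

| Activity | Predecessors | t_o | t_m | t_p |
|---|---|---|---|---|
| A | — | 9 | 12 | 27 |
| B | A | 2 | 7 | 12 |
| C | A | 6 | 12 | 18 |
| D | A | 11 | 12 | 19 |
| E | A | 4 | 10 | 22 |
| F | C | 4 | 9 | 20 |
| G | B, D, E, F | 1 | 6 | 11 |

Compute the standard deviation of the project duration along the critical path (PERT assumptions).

4.78 days

te_A = (9 + 4·12 + 27)/6 = 84/6 = 14; σ²_A = ((27−9)/6)² = 9.000
te_B = (2 + 4·7 + 12)/6 = 42/6 = 7; σ²_B = ((12−2)/6)² = 2.778
te_C = (6 + 4·12 + 18)/6 = 72/6 = 12; σ²_C = ((18−6)/6)² = 4.000
te_D = (11 + 4·12 + 19)/6 = 78/6 = 13; σ²_D = ((19−11)/6)² = 1.778
te_E = (4 + 4·10 + 22)/6 = 66/6 = 11; σ²_E = ((22−4)/6)² = 9.000
te_F = (4 + 4·9 + 20)/6 = 60/6 = 10; σ²_F = ((20−4)/6)² = 7.111
te_G = (1 + 4·6 + 11)/6 = 36/6 = 6; σ²_G = ((11−1)/6)² = 2.778

Forward pass:
ES_A = 0; EF_A = 14
ES_B = 14; EF_B = 14+7 = 21
ES_C = 14; EF_C = 14+12 = 26
ES_D = 14; EF_D = 14+13 = 27
ES_E = 14; EF_E = 14+11 = 25
ES_F = 26; EF_F = 26+10 = 36
ES_G = max(EF_B=21, EF_D=27, EF_E=25, EF_F=36) = 36; EF_G = 36+6 = 42
Expected project duration μ = 42 days. Critical path: A → C → F → G.

Variance along critical path = 9.000 + 4.000 + 7.111 + 2.778 = 22.889
σ = √22.889 = 4.784 days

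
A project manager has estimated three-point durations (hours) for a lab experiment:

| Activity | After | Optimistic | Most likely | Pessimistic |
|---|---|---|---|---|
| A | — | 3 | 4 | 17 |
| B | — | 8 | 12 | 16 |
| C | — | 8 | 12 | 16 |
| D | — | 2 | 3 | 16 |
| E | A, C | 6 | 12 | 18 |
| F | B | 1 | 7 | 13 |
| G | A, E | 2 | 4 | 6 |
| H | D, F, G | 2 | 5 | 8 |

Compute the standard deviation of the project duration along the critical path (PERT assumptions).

te_A = (3 + 4·4 + 17)/6 = 36/6 = 6; σ²_A = ((17−3)/6)² = 5.444
te_B = (8 + 4·12 + 16)/6 = 72/6 = 12; σ²_B = ((16−8)/6)² = 1.778
te_C = (8 + 4·12 + 16)/6 = 72/6 = 12; σ²_C = ((16−8)/6)² = 1.778
te_D = (2 + 4·3 + 16)/6 = 30/6 = 5; σ²_D = ((16−2)/6)² = 5.444
te_E = (6 + 4·12 + 18)/6 = 72/6 = 12; σ²_E = ((18−6)/6)² = 4.000
te_F = (1 + 4·7 + 13)/6 = 42/6 = 7; σ²_F = ((13−1)/6)² = 4.000
te_G = (2 + 4·4 + 6)/6 = 24/6 = 4; σ²_G = ((6−2)/6)² = 0.444
te_H = (2 + 4·5 + 8)/6 = 30/6 = 5; σ²_H = ((8−2)/6)² = 1.000

Forward pass:
ES_A = 0; EF_A = 6
ES_B = 0; EF_B = 12
ES_C = 0; EF_C = 12
ES_D = 0; EF_D = 5
ES_E = max(EF_A=6, EF_C=12) = 12; EF_E = 12+12 = 24
ES_F = 12; EF_F = 12+7 = 19
ES_G = max(EF_A=6, EF_E=24) = 24; EF_G = 24+4 = 28
ES_H = max(EF_D=5, EF_F=19, EF_G=28) = 28; EF_H = 28+5 = 33
Expected project duration μ = 33 hours. Critical path: C → E → G → H.

Variance along critical path = 1.778 + 4.000 + 0.444 + 1.000 = 7.222
σ = √7.222 = 2.687 hours

2.69 hours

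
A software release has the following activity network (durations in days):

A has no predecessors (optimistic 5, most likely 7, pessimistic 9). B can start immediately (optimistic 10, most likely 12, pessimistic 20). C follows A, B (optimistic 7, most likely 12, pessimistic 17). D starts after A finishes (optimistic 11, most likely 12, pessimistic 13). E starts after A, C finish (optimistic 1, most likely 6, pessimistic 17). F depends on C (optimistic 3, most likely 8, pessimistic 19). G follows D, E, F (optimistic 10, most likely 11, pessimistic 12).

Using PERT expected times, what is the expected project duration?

45 days

te_A = (5 + 4·7 + 9)/6 = 42/6 = 7
te_B = (10 + 4·12 + 20)/6 = 78/6 = 13
te_C = (7 + 4·12 + 17)/6 = 72/6 = 12
te_D = (11 + 4·12 + 13)/6 = 72/6 = 12
te_E = (1 + 4·6 + 17)/6 = 42/6 = 7
te_F = (3 + 4·8 + 19)/6 = 54/6 = 9
te_G = (10 + 4·11 + 12)/6 = 66/6 = 11

Forward pass:
ES_A = 0; EF_A = 7
ES_B = 0; EF_B = 13
ES_C = max(EF_A=7, EF_B=13) = 13; EF_C = 13+12 = 25
ES_D = 7; EF_D = 7+12 = 19
ES_E = max(EF_A=7, EF_C=25) = 25; EF_E = 25+7 = 32
ES_F = 25; EF_F = 25+9 = 34
ES_G = max(EF_D=19, EF_E=32, EF_F=34) = 34; EF_G = 34+11 = 45
Expected project duration μ = 45 days. Critical path: B → C → F → G.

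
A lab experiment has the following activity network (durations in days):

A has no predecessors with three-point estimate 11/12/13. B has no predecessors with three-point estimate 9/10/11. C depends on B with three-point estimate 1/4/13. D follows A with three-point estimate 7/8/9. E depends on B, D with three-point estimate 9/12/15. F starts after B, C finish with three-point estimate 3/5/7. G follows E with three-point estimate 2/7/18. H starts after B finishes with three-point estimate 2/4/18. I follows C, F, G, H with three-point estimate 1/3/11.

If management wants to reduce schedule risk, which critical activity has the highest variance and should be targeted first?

G

te_A = (11 + 4·12 + 13)/6 = 72/6 = 12; σ²_A = ((13−11)/6)² = 0.111
te_B = (9 + 4·10 + 11)/6 = 60/6 = 10; σ²_B = ((11−9)/6)² = 0.111
te_C = (1 + 4·4 + 13)/6 = 30/6 = 5; σ²_C = ((13−1)/6)² = 4.000
te_D = (7 + 4·8 + 9)/6 = 48/6 = 8; σ²_D = ((9−7)/6)² = 0.111
te_E = (9 + 4·12 + 15)/6 = 72/6 = 12; σ²_E = ((15−9)/6)² = 1.000
te_F = (3 + 4·5 + 7)/6 = 30/6 = 5; σ²_F = ((7−3)/6)² = 0.444
te_G = (2 + 4·7 + 18)/6 = 48/6 = 8; σ²_G = ((18−2)/6)² = 7.111
te_H = (2 + 4·4 + 18)/6 = 36/6 = 6; σ²_H = ((18−2)/6)² = 7.111
te_I = (1 + 4·3 + 11)/6 = 24/6 = 4; σ²_I = ((11−1)/6)² = 2.778

Forward pass:
ES_A = 0; EF_A = 12
ES_B = 0; EF_B = 10
ES_C = 10; EF_C = 10+5 = 15
ES_D = 12; EF_D = 12+8 = 20
ES_E = max(EF_B=10, EF_D=20) = 20; EF_E = 20+12 = 32
ES_F = max(EF_B=10, EF_C=15) = 15; EF_F = 15+5 = 20
ES_G = 32; EF_G = 32+8 = 40
ES_H = 10; EF_H = 10+6 = 16
ES_I = max(EF_C=15, EF_F=20, EF_G=40, EF_H=16) = 40; EF_I = 40+4 = 44
Expected project duration μ = 44 days. Critical path: A → D → E → G → I.

Variances on critical path: σ²_A=0.111, σ²_D=0.111, σ²_E=1.000, σ²_G=7.111, σ²_I=2.778.
Largest is σ²_G = 7.111.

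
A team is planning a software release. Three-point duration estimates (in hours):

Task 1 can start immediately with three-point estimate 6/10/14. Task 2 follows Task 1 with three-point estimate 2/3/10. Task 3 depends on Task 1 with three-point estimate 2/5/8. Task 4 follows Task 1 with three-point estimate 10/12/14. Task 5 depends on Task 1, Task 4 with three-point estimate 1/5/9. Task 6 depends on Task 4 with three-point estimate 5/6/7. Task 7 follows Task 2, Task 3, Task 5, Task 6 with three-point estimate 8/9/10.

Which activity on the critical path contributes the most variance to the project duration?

Task 1

te_Task 1 = (6 + 4·10 + 14)/6 = 60/6 = 10; σ²_Task 1 = ((14−6)/6)² = 1.778
te_Task 2 = (2 + 4·3 + 10)/6 = 24/6 = 4; σ²_Task 2 = ((10−2)/6)² = 1.778
te_Task 3 = (2 + 4·5 + 8)/6 = 30/6 = 5; σ²_Task 3 = ((8−2)/6)² = 1.000
te_Task 4 = (10 + 4·12 + 14)/6 = 72/6 = 12; σ²_Task 4 = ((14−10)/6)² = 0.444
te_Task 5 = (1 + 4·5 + 9)/6 = 30/6 = 5; σ²_Task 5 = ((9−1)/6)² = 1.778
te_Task 6 = (5 + 4·6 + 7)/6 = 36/6 = 6; σ²_Task 6 = ((7−5)/6)² = 0.111
te_Task 7 = (8 + 4·9 + 10)/6 = 54/6 = 9; σ²_Task 7 = ((10−8)/6)² = 0.111

Forward pass:
ES_Task 1 = 0; EF_Task 1 = 10
ES_Task 2 = 10; EF_Task 2 = 10+4 = 14
ES_Task 3 = 10; EF_Task 3 = 10+5 = 15
ES_Task 4 = 10; EF_Task 4 = 10+12 = 22
ES_Task 5 = max(EF_Task 1=10, EF_Task 4=22) = 22; EF_Task 5 = 22+5 = 27
ES_Task 6 = 22; EF_Task 6 = 22+6 = 28
ES_Task 7 = max(EF_Task 2=14, EF_Task 3=15, EF_Task 5=27, EF_Task 6=28) = 28; EF_Task 7 = 28+9 = 37
Expected project duration μ = 37 hours. Critical path: Task 1 → Task 4 → Task 6 → Task 7.

Variances on critical path: σ²_Task 1=1.778, σ²_Task 4=0.444, σ²_Task 6=0.111, σ²_Task 7=0.111.
Largest is σ²_Task 1 = 1.778.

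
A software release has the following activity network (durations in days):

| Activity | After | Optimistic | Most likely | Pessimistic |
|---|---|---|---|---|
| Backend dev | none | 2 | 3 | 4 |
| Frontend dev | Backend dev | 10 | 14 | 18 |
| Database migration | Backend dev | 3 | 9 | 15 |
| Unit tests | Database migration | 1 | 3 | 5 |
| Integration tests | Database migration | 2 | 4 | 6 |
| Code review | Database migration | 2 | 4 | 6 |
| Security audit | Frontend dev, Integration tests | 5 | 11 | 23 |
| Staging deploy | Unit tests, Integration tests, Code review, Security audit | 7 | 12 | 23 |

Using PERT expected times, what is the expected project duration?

te_Backend dev = (2 + 4·3 + 4)/6 = 18/6 = 3
te_Frontend dev = (10 + 4·14 + 18)/6 = 84/6 = 14
te_Database migration = (3 + 4·9 + 15)/6 = 54/6 = 9
te_Unit tests = (1 + 4·3 + 5)/6 = 18/6 = 3
te_Integration tests = (2 + 4·4 + 6)/6 = 24/6 = 4
te_Code review = (2 + 4·4 + 6)/6 = 24/6 = 4
te_Security audit = (5 + 4·11 + 23)/6 = 72/6 = 12
te_Staging deploy = (7 + 4·12 + 23)/6 = 78/6 = 13

Forward pass:
ES_Backend dev = 0; EF_Backend dev = 3
ES_Frontend dev = 3; EF_Frontend dev = 3+14 = 17
ES_Database migration = 3; EF_Database migration = 3+9 = 12
ES_Unit tests = 12; EF_Unit tests = 12+3 = 15
ES_Integration tests = 12; EF_Integration tests = 12+4 = 16
ES_Code review = 12; EF_Code review = 12+4 = 16
ES_Security audit = max(EF_Frontend dev=17, EF_Integration tests=16) = 17; EF_Security audit = 17+12 = 29
ES_Staging deploy = max(EF_Unit tests=15, EF_Integration tests=16, EF_Code review=16, EF_Security audit=29) = 29; EF_Staging deploy = 29+13 = 42
Expected project duration μ = 42 days. Critical path: Backend dev → Frontend dev → Security audit → Staging deploy.

42 days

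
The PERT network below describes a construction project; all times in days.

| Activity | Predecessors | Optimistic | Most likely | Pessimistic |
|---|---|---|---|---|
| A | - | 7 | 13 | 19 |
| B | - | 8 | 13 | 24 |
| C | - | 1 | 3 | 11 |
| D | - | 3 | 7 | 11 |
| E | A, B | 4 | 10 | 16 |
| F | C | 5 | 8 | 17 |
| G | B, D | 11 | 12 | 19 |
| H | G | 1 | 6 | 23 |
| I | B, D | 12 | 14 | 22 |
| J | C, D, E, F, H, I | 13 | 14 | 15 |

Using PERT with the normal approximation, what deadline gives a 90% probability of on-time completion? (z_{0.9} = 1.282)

55.1 days

te_A = (7 + 4·13 + 19)/6 = 78/6 = 13; σ²_A = ((19−7)/6)² = 4.000
te_B = (8 + 4·13 + 24)/6 = 84/6 = 14; σ²_B = ((24−8)/6)² = 7.111
te_C = (1 + 4·3 + 11)/6 = 24/6 = 4; σ²_C = ((11−1)/6)² = 2.778
te_D = (3 + 4·7 + 11)/6 = 42/6 = 7; σ²_D = ((11−3)/6)² = 1.778
te_E = (4 + 4·10 + 16)/6 = 60/6 = 10; σ²_E = ((16−4)/6)² = 4.000
te_F = (5 + 4·8 + 17)/6 = 54/6 = 9; σ²_F = ((17−5)/6)² = 4.000
te_G = (11 + 4·12 + 19)/6 = 78/6 = 13; σ²_G = ((19−11)/6)² = 1.778
te_H = (1 + 4·6 + 23)/6 = 48/6 = 8; σ²_H = ((23−1)/6)² = 13.444
te_I = (12 + 4·14 + 22)/6 = 90/6 = 15; σ²_I = ((22−12)/6)² = 2.778
te_J = (13 + 4·14 + 15)/6 = 84/6 = 14; σ²_J = ((15−13)/6)² = 0.111

Forward pass:
ES_A = 0; EF_A = 13
ES_B = 0; EF_B = 14
ES_C = 0; EF_C = 4
ES_D = 0; EF_D = 7
ES_E = max(EF_A=13, EF_B=14) = 14; EF_E = 14+10 = 24
ES_F = 4; EF_F = 4+9 = 13
ES_G = max(EF_B=14, EF_D=7) = 14; EF_G = 14+13 = 27
ES_H = 27; EF_H = 27+8 = 35
ES_I = max(EF_B=14, EF_D=7) = 14; EF_I = 14+15 = 29
ES_J = max(EF_C=4, EF_D=7, EF_E=24, EF_F=13, EF_H=35, EF_I=29) = 35; EF_J = 35+14 = 49
Expected project duration μ = 49 days. Critical path: B → G → H → J.

Variance along critical path = 7.111 + 1.778 + 13.444 + 0.111 = 22.444; σ = 4.738 days.
D = μ + z·σ = 49 + 1.282·4.738 = 55.1 days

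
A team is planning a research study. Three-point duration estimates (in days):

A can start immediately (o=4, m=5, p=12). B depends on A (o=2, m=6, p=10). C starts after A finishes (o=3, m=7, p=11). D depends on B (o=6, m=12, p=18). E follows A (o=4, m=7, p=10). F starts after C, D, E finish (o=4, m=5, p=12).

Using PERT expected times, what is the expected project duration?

te_A = (4 + 4·5 + 12)/6 = 36/6 = 6
te_B = (2 + 4·6 + 10)/6 = 36/6 = 6
te_C = (3 + 4·7 + 11)/6 = 42/6 = 7
te_D = (6 + 4·12 + 18)/6 = 72/6 = 12
te_E = (4 + 4·7 + 10)/6 = 42/6 = 7
te_F = (4 + 4·5 + 12)/6 = 36/6 = 6

Forward pass:
ES_A = 0; EF_A = 6
ES_B = 6; EF_B = 6+6 = 12
ES_C = 6; EF_C = 6+7 = 13
ES_D = 12; EF_D = 12+12 = 24
ES_E = 6; EF_E = 6+7 = 13
ES_F = max(EF_C=13, EF_D=24, EF_E=13) = 24; EF_F = 24+6 = 30
Expected project duration μ = 30 days. Critical path: A → B → D → F.

30 days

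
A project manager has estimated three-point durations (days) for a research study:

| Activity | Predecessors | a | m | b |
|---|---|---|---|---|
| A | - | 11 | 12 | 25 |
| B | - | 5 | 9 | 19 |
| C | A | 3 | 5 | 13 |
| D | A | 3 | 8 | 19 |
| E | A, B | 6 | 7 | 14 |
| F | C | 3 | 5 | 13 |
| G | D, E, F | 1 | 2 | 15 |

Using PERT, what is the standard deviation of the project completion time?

te_A = (11 + 4·12 + 25)/6 = 84/6 = 14; σ²_A = ((25−11)/6)² = 5.444
te_B = (5 + 4·9 + 19)/6 = 60/6 = 10; σ²_B = ((19−5)/6)² = 5.444
te_C = (3 + 4·5 + 13)/6 = 36/6 = 6; σ²_C = ((13−3)/6)² = 2.778
te_D = (3 + 4·8 + 19)/6 = 54/6 = 9; σ²_D = ((19−3)/6)² = 7.111
te_E = (6 + 4·7 + 14)/6 = 48/6 = 8; σ²_E = ((14−6)/6)² = 1.778
te_F = (3 + 4·5 + 13)/6 = 36/6 = 6; σ²_F = ((13−3)/6)² = 2.778
te_G = (1 + 4·2 + 15)/6 = 24/6 = 4; σ²_G = ((15−1)/6)² = 5.444

Forward pass:
ES_A = 0; EF_A = 14
ES_B = 0; EF_B = 10
ES_C = 14; EF_C = 14+6 = 20
ES_D = 14; EF_D = 14+9 = 23
ES_E = max(EF_A=14, EF_B=10) = 14; EF_E = 14+8 = 22
ES_F = 20; EF_F = 20+6 = 26
ES_G = max(EF_D=23, EF_E=22, EF_F=26) = 26; EF_G = 26+4 = 30
Expected project duration μ = 30 days. Critical path: A → C → F → G.

Variance along critical path = 5.444 + 2.778 + 2.778 + 5.444 = 16.444
σ = √16.444 = 4.055 days

4.06 days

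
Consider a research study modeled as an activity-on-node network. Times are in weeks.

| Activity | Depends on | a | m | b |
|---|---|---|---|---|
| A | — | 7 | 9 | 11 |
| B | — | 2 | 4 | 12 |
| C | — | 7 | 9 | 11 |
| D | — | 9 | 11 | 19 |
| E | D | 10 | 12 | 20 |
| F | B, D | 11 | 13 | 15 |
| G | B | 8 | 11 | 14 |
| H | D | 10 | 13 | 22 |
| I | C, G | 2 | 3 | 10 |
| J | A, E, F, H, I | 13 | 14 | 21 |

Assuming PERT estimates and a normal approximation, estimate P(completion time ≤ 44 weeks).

te_A = (7 + 4·9 + 11)/6 = 54/6 = 9; σ²_A = ((11−7)/6)² = 0.444
te_B = (2 + 4·4 + 12)/6 = 30/6 = 5; σ²_B = ((12−2)/6)² = 2.778
te_C = (7 + 4·9 + 11)/6 = 54/6 = 9; σ²_C = ((11−7)/6)² = 0.444
te_D = (9 + 4·11 + 19)/6 = 72/6 = 12; σ²_D = ((19−9)/6)² = 2.778
te_E = (10 + 4·12 + 20)/6 = 78/6 = 13; σ²_E = ((20−10)/6)² = 2.778
te_F = (11 + 4·13 + 15)/6 = 78/6 = 13; σ²_F = ((15−11)/6)² = 0.444
te_G = (8 + 4·11 + 14)/6 = 66/6 = 11; σ²_G = ((14−8)/6)² = 1.000
te_H = (10 + 4·13 + 22)/6 = 84/6 = 14; σ²_H = ((22−10)/6)² = 4.000
te_I = (2 + 4·3 + 10)/6 = 24/6 = 4; σ²_I = ((10−2)/6)² = 1.778
te_J = (13 + 4·14 + 21)/6 = 90/6 = 15; σ²_J = ((21−13)/6)² = 1.778

Forward pass:
ES_A = 0; EF_A = 9
ES_B = 0; EF_B = 5
ES_C = 0; EF_C = 9
ES_D = 0; EF_D = 12
ES_E = 12; EF_E = 12+13 = 25
ES_F = max(EF_B=5, EF_D=12) = 12; EF_F = 12+13 = 25
ES_G = 5; EF_G = 5+11 = 16
ES_H = 12; EF_H = 12+14 = 26
ES_I = max(EF_C=9, EF_G=16) = 16; EF_I = 16+4 = 20
ES_J = max(EF_A=9, EF_E=25, EF_F=25, EF_H=26, EF_I=20) = 26; EF_J = 26+15 = 41
Expected project duration μ = 41 weeks. Critical path: D → H → J.

Variance along critical path = 2.778 + 4.000 + 1.778 = 8.556; σ = √8.556 = 2.925 weeks.
Z = (44 − 41) / 2.925 = 1.026
P(T ≤ 44) = Φ(1.026) ≈ 0.847

0.847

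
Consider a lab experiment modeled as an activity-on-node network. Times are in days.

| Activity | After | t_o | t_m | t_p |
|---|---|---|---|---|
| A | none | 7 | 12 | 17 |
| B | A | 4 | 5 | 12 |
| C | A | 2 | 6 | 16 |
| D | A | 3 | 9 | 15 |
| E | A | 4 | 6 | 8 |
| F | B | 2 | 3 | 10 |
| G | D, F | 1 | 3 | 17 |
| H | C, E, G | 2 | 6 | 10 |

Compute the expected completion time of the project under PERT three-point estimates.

te_A = (7 + 4·12 + 17)/6 = 72/6 = 12
te_B = (4 + 4·5 + 12)/6 = 36/6 = 6
te_C = (2 + 4·6 + 16)/6 = 42/6 = 7
te_D = (3 + 4·9 + 15)/6 = 54/6 = 9
te_E = (4 + 4·6 + 8)/6 = 36/6 = 6
te_F = (2 + 4·3 + 10)/6 = 24/6 = 4
te_G = (1 + 4·3 + 17)/6 = 30/6 = 5
te_H = (2 + 4·6 + 10)/6 = 36/6 = 6

Forward pass:
ES_A = 0; EF_A = 12
ES_B = 12; EF_B = 12+6 = 18
ES_C = 12; EF_C = 12+7 = 19
ES_D = 12; EF_D = 12+9 = 21
ES_E = 12; EF_E = 12+6 = 18
ES_F = 18; EF_F = 18+4 = 22
ES_G = max(EF_D=21, EF_F=22) = 22; EF_G = 22+5 = 27
ES_H = max(EF_C=19, EF_E=18, EF_G=27) = 27; EF_H = 27+6 = 33
Expected project duration μ = 33 days. Critical path: A → B → F → G → H.

33 days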